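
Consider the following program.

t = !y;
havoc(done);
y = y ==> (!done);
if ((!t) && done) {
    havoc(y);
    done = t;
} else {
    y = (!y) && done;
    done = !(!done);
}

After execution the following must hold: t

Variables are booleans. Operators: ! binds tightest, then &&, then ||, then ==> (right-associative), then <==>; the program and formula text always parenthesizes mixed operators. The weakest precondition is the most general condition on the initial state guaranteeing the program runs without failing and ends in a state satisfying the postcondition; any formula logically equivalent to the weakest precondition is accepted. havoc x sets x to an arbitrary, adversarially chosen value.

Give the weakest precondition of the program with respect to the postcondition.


Working backward. After the program, t must hold.
Then branch requires t; else branch requires t.
Before the if: (((!t) && done) ==> t) && ((!((!t) && done)) ==> t)
Before y := y ==> (!done): (((!t) && done) ==> t) && ((!((!t) && done)) ==> t)
Before havoc done: ((!t) ==> t) && t
Before t := !y: (y ==> (!y)) && (!y)
Answer: WP = (y ==> (!y)) && (!y)


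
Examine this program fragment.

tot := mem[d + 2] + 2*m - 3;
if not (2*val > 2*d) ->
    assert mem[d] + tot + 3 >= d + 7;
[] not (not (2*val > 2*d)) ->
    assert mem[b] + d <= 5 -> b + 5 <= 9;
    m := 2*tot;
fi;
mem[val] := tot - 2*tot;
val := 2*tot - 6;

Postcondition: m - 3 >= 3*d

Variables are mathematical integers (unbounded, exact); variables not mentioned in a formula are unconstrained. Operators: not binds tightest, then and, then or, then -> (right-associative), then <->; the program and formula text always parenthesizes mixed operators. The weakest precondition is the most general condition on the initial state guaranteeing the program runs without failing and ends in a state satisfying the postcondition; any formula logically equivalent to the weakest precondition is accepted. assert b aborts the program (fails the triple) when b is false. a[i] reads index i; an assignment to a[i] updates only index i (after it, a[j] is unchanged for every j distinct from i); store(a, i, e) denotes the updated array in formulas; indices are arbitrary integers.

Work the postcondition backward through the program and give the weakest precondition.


Working backward. After the program, the postcondition m - 3 >= 3*d must hold; in canonical form it is m >= 3*d + 3.
Before val := 2*tot - 6: m >= 3*d + 3
Before mem[val] := tot - 2*tot: m >= 3*d + 3
Then branch requires mem[d] + tot >= d + 4 and m >= 3*d + 3; else branch requires (mem[b] + d <= 5 -> b <= 4) and 2*tot >= 3*d + 3.
Before the if: ((not (2*val > 2*d)) -> (mem[d] + tot >= d + 4 and m >= 3*d + 3)) and (2*val > 2*d -> ((mem[b] + d <= 5 -> b <= 4) and 2*tot >= 3*d + 3))
Before tot := mem[d + 2] + 2*m - 3: ((not (2*val > 2*d)) -> (mem[d + 2] + mem[d] + 2*m >= d + 7 and m >= 3*d + 3)) and (2*val > 2*d -> ((mem[b] + d <= 5 -> b <= 4) and 2*mem[d + 2] + 4*m >= 3*d + 9))
Answer: WP = ((not (2*val > 2*d)) -> (mem[d + 2] + mem[d] + 2*m >= d + 7 and m >= 3*d + 3)) and (2*val > 2*d -> ((mem[b] + d <= 5 -> b <= 4) and 2*mem[d + 2] + 4*m >= 3*d + 9))


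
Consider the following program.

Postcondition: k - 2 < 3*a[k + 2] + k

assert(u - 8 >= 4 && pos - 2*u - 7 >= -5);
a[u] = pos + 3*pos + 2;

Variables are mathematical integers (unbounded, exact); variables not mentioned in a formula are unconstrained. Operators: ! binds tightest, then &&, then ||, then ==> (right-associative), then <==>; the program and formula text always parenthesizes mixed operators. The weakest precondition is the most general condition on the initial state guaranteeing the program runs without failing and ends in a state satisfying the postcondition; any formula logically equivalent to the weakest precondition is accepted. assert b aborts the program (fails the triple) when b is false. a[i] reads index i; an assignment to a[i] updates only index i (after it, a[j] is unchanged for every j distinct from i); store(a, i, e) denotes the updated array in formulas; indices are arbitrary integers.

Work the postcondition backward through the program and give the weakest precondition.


Working backward. After the program, the postcondition k - 2 < 3*a[k + 2] + k must hold; in canonical form it is 3*a[k + 2] > -2.
Before a[u] := pos + 3*pos + 2: 3*store(a, u, 4*pos + 2)[k + 2] > -2
Before assert u - 8 >= 4 && pos - 2*u - 7 >= -5: u >= 12 && pos >= 2*u + 2 && 3*store(a, u, 4*pos + 2)[k + 2] > -2
Answer: WP = u >= 12 && pos >= 2*u + 2 && 3*store(a, u, 4*pos + 2)[k + 2] > -2


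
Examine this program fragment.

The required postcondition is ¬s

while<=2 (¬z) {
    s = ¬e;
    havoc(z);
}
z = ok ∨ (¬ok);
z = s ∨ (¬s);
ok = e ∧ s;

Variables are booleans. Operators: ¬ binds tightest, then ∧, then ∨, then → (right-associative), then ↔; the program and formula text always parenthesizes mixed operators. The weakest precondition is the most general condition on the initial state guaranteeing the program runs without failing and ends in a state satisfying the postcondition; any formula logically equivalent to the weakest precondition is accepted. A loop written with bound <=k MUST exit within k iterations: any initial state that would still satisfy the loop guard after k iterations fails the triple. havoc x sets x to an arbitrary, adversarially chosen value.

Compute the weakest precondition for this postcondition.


Working backward. After the program, ¬s must hold.
Before ok := e ∧ s: ¬s
Before z := s ∨ (¬s): ¬s
Before z := ok ∨ (¬ok): ¬s
Before the loop (bound <=2), unroll the exhaustion recursion (WP_0 = exit-now case; WP_j = one more guarded iteration, up to j = 2):
  WP_0: z ∧ (¬s)
  WP_1: z ∧ (z → (¬s))
  WP_2: z ∧ (z → (¬s))
So before the loop: z ∧ (z → (¬s))
Answer: WP = z ∧ (z → (¬s))


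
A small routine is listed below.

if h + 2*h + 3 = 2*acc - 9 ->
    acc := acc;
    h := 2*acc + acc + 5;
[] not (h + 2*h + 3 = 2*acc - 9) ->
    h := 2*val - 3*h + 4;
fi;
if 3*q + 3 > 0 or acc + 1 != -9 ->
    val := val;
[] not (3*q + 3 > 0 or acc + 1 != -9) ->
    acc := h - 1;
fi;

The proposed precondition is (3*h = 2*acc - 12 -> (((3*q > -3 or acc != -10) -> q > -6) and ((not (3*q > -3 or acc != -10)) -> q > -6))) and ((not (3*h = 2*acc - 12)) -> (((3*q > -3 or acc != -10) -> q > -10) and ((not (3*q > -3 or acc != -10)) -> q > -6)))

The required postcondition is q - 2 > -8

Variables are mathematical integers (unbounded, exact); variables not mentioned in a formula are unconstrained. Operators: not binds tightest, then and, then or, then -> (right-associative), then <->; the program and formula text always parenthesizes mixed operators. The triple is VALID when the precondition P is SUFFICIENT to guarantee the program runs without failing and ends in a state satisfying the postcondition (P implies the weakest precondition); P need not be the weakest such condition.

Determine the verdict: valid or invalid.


Working backward. After the program, the postcondition q - 2 > -8 must hold; in canonical form it is q > -6.
Then branch requires q > -6; else branch requires q > -6.
Before the if: ((3*q > -3 or acc != -10) -> q > -6) and ((not (3*q > -3 or acc != -10)) -> q > -6)
Then branch requires ((3*q > -3 or acc != -10) -> q > -6) and ((not (3*q > -3 or acc != -10)) -> q > -6); else branch requires ((3*q > -3 or acc != -10) -> q > -6) and ((not (3*q > -3 or acc != -10)) -> q > -6).
Before the if: (3*h = 2*acc - 12 -> (((3*q > -3 or acc != -10) -> q > -6) and ((not (3*q > -3 or acc != -10)) -> q > -6))) and ((not (3*h = 2*acc - 12)) -> (((3*q > -3 or acc != -10) -> q > -6) and ((not (3*q > -3 or acc != -10)) -> q > -6)))
The weakest precondition is (3*h = 2*acc - 12 -> (((3*q > -3 or acc != -10) -> q > -6) and ((not (3*q > -3 or acc != -10)) -> q > -6))) and ((not (3*h = 2*acc - 12)) -> (((3*q > -3 or acc != -10) -> q > -6) and ((not (3*q > -3 or acc != -10)) -> q > -6))).
Check whether (3*h = 2*acc - 12 -> (((3*q > -3 or acc != -10) -> q > -6) and ((not (3*q > -3 or acc != -10)) -> q > -6))) and ((not (3*h = 2*acc - 12)) -> (((3*q > -3 or acc != -10) -> q > -10) and ((not (3*q > -3 or acc != -10)) -> q > -6))) implies it.
Countermodel: at the initial state acc = -11, h = 0, q = -6, the precondition holds but the weakest precondition fails.
Answer: invalid


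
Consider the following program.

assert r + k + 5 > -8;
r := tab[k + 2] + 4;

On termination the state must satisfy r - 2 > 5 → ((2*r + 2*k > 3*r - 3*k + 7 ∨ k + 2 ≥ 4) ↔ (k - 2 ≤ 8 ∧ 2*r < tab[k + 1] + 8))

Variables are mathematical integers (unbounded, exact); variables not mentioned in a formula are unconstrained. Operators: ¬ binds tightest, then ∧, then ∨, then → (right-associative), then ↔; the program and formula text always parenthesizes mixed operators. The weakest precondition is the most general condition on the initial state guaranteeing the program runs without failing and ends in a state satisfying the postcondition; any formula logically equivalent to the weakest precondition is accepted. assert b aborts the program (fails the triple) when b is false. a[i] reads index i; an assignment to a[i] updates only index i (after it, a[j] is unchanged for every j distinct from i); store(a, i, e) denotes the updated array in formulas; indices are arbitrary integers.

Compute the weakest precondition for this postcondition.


Working backward. After the program, the postcondition r - 2 > 5 → ((2*r + 2*k > 3*r - 3*k + 7 ∨ k + 2 ≥ 4) ↔ (k - 2 ≤ 8 ∧ 2*r < tab[k + 1] + 8)) must hold; in canonical form it is r > 7 → ((5*k > r + 7 ∨ k ≥ 2) ↔ (k ≤ 10 ∧ 2*r < tab[k + 1] + 8)).
Before r := tab[k + 2] + 4: tab[k + 2] > 3 → ((5*k > tab[k + 2] + 11 ∨ k ≥ 2) ↔ (k ≤ 10 ∧ 2*tab[k + 2] < tab[k + 1]))
Before assert r + k + 5 > -8: k + r > -13 ∧ (tab[k + 2] > 3 → ((5*k > tab[k + 2] + 11 ∨ k ≥ 2) ↔ (k ≤ 10 ∧ 2*tab[k + 2] < tab[k + 1])))
Answer: WP = k + r > -13 ∧ (tab[k + 2] > 3 → ((5*k > tab[k + 2] + 11 ∨ k ≥ 2) ↔ (k ≤ 10 ∧ 2*tab[k + 2] < tab[k + 1])))


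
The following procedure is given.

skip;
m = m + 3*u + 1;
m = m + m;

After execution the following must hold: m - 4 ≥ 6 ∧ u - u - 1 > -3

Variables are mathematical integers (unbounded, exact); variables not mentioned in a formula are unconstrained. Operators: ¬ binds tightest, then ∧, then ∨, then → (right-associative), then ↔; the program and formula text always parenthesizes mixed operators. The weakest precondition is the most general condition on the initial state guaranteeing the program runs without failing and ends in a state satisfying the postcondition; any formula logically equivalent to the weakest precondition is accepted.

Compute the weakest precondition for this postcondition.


Working backward. After the program, the postcondition m - 4 ≥ 6 ∧ u - u - 1 > -3 must hold; in canonical form it is m ≥ 10.
Before m := m + m: 2*m ≥ 10
Before m := m + 3*u + 1: 2*m + 6*u ≥ 8
Before skip: 2*m + 6*u ≥ 8
Answer: WP = 2*m + 6*u ≥ 8


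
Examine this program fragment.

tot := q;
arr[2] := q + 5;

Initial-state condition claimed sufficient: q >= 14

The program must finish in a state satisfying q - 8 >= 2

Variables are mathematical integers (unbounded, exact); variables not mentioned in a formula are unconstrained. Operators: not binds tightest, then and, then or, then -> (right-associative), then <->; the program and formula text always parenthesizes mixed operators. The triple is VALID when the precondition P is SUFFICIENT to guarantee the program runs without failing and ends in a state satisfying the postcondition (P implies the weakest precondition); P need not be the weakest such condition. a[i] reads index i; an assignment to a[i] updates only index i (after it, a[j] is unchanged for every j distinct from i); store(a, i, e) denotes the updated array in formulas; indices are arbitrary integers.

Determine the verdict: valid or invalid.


Working backward. After the program, the postcondition q - 8 >= 2 must hold; in canonical form it is q >= 10.
Before arr[2] := q + 5: q >= 10
Before tot := q: q >= 10
The weakest precondition is q >= 10.
Check whether q >= 14 implies it.
Every state satisfying the precondition satisfies the weakest precondition: the implication holds.
Answer: valid


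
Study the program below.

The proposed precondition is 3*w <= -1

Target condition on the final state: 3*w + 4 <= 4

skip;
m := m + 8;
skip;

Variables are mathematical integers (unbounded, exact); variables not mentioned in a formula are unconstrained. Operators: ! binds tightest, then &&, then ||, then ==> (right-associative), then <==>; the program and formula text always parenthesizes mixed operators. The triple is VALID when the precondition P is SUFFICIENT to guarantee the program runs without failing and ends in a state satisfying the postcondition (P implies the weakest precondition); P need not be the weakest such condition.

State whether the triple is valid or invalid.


Working backward. After the program, the postcondition 3*w + 4 <= 4 must hold; in canonical form it is 3*w <= 0.
Before skip: 3*w <= 0
Before m := m + 8: 3*w <= 0
Before skip: 3*w <= 0
The weakest precondition is 3*w <= 0.
Check whether 3*w <= -1 implies it.
Every state satisfying the precondition satisfies the weakest precondition: the implication holds.
Answer: valid


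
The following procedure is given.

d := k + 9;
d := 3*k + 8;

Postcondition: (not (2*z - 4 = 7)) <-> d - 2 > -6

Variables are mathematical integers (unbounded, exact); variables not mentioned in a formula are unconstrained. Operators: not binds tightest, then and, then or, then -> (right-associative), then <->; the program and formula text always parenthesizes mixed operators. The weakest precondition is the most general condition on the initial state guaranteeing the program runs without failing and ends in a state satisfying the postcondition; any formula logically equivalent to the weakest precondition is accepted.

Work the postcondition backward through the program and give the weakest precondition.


Working backward. After the program, the postcondition (not (2*z - 4 = 7)) <-> d - 2 > -6 must hold; in canonical form it is (not (2*z = 11)) <-> d > -4.
Before d := 3*k + 8: (not (2*z = 11)) <-> 3*k > -12
Before d := k + 9: (not (2*z = 11)) <-> 3*k > -12
Answer: WP = (not (2*z = 11)) <-> 3*k > -12


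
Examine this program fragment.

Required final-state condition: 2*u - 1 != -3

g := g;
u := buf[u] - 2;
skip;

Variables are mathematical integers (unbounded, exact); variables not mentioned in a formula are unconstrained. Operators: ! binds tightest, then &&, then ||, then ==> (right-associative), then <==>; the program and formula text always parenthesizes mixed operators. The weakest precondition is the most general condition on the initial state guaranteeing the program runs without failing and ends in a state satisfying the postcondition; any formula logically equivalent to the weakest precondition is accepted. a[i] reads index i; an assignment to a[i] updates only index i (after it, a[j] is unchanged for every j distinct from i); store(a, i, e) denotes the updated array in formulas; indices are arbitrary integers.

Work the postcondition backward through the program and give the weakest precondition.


Working backward. After the program, the postcondition 2*u - 1 != -3 must hold; in canonical form it is 2*u != -2.
Before skip: 2*u != -2
Before u := buf[u] - 2: 2*buf[u] != 2
Before g := g: 2*buf[u] != 2
Answer: WP = 2*buf[u] != 2


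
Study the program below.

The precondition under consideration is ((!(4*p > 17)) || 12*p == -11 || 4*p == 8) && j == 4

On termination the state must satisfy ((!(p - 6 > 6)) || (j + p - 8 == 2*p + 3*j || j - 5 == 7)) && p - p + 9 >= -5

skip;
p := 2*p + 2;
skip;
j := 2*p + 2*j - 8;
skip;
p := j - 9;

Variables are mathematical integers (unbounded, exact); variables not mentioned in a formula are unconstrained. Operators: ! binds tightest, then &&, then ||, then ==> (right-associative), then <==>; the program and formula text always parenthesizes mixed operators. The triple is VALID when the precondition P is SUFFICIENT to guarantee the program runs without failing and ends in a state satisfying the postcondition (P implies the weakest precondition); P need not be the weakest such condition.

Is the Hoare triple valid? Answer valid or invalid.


Working backward. After the program, the postcondition ((!(p - 6 > 6)) || (j + p - 8 == 2*p + 3*j || j - 5 == 7)) && p - p + 9 >= -5 must hold; in canonical form it is (!(p > 12)) || 2*j + p == -8 || j == 12.
Before p := j - 9: (!(j > 21)) || 3*j == 1 || j == 12
Before skip: (!(j > 21)) || 3*j == 1 || j == 12
Before j := 2*p + 2*j - 8: (!(2*j + 2*p > 29)) || 6*j + 6*p == 25 || 2*j + 2*p == 20
Before skip: (!(2*j + 2*p > 29)) || 6*j + 6*p == 25 || 2*j + 2*p == 20
Before p := 2*p + 2: (!(2*j + 4*p > 25)) || 6*j + 12*p == 13 || 2*j + 4*p == 16
Before skip: (!(2*j + 4*p > 25)) || 6*j + 12*p == 13 || 2*j + 4*p == 16
The weakest precondition is (!(2*j + 4*p > 25)) || 6*j + 12*p == 13 || 2*j + 4*p == 16.
Check whether ((!(4*p > 17)) || 12*p == -11 || 4*p == 8) && j == 4 implies it.
Every state satisfying the precondition satisfies the weakest precondition: the implication holds.
Answer: valid


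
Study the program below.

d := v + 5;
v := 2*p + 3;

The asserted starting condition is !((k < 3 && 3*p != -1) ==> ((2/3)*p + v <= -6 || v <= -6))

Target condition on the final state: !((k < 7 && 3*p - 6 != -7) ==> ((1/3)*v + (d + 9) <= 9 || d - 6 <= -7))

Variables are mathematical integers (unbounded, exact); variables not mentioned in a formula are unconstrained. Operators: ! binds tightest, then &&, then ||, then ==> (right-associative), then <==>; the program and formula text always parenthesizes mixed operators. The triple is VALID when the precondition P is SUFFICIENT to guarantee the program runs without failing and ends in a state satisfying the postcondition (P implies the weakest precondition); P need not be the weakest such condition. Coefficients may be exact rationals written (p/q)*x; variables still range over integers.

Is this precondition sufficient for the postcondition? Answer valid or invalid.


Working backward. After the program, the postcondition !((k < 7 && 3*p - 6 != -7) ==> ((1/3)*v + (d + 9) <= 9 || d - 6 <= -7)) must hold; in canonical form it is !((k < 7 && 3*p != -1) ==> (d + (1/3)*v <= 0 || d <= -1)).
Before v := 2*p + 3: !((k < 7 && 3*p != -1) ==> (d + (2/3)*p <= -1 || d <= -1))
Before d := v + 5: !((k < 7 && 3*p != -1) ==> ((2/3)*p + v <= -6 || v <= -6))
The weakest precondition is !((k < 7 && 3*p != -1) ==> ((2/3)*p + v <= -6 || v <= -6)).
Check whether !((k < 3 && 3*p != -1) ==> ((2/3)*p + v <= -6 || v <= -6)) implies it.
Every state satisfying the precondition satisfies the weakest precondition: the implication holds.
Answer: valid


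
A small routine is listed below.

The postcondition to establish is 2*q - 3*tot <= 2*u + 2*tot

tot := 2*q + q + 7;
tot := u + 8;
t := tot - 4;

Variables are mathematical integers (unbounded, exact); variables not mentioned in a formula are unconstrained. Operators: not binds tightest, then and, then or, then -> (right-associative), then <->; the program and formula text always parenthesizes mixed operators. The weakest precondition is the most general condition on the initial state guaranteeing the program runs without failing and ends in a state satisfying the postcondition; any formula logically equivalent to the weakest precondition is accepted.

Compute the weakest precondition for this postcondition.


Working backward. After the program, the postcondition 2*q - 3*tot <= 2*u + 2*tot must hold; in canonical form it is 2*q <= 5*tot + 2*u.
Before t := tot - 4: 2*q <= 5*tot + 2*u
Before tot := u + 8: 2*q <= 7*u + 40
Before tot := 2*q + q + 7: 2*q <= 7*u + 40
Answer: WP = 2*q <= 7*u + 40


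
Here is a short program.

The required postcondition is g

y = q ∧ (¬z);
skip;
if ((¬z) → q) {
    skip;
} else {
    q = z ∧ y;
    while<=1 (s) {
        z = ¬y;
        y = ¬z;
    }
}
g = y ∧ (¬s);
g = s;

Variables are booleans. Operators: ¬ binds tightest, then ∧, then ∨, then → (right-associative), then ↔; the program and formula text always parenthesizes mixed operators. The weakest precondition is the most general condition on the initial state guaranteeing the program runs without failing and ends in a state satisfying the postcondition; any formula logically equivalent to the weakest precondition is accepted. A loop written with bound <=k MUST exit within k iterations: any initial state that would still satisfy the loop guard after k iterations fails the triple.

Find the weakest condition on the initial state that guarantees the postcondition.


Working backward. After the program, g must hold.
Before g := s: s
Before g := y ∧ (¬s): s
Then branch requires s; else branch requires (¬s) ∧ ((¬s) → s).
Before the if: (((¬z) → q) → s) ∧ ((¬((¬z) → q)) → ((¬s) ∧ ((¬s) → s)))
Before skip: (((¬z) → q) → s) ∧ ((¬((¬z) → q)) → ((¬s) ∧ ((¬s) → s)))
Before y := q ∧ (¬z): (((¬z) → q) → s) ∧ ((¬((¬z) → q)) → ((¬s) ∧ ((¬s) → s)))
Answer: WP = (((¬z) → q) → s) ∧ ((¬((¬z) → q)) → ((¬s) ∧ ((¬s) → s)))


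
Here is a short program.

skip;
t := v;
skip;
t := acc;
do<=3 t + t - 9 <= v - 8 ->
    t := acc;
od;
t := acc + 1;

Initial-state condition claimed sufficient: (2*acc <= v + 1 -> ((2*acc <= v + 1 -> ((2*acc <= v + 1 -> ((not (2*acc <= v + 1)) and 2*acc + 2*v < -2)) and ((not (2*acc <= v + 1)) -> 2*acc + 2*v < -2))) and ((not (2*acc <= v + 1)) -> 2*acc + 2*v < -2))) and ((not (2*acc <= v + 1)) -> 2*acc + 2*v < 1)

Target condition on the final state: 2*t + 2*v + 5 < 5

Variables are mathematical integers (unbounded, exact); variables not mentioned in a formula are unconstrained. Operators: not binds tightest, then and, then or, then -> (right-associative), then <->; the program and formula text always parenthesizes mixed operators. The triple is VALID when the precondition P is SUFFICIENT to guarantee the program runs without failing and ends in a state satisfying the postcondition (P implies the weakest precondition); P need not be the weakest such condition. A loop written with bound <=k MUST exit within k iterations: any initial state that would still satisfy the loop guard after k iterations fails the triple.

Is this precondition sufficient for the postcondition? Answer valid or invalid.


Working backward. After the program, the postcondition 2*t + 2*v + 5 < 5 must hold; in canonical form it is 2*t + 2*v < 0.
Before t := acc + 1: 2*acc + 2*v < -2
Before the loop (bound <=3), unroll the exhaustion recursion (WP_0 = exit-now case; WP_j = one more guarded iteration, up to j = 3):
  WP_0: (not (2*t <= v + 1)) and 2*acc + 2*v < -2
  WP_1: (2*t <= v + 1 -> ((not (2*acc <= v + 1)) and 2*acc + 2*v < -2)) and ((not (2*t <= v + 1)) -> 2*acc + 2*v < -2)
  WP_2: (2*t <= v + 1 -> ((2*acc <= v + 1 -> ((not (2*acc <= v + 1)) and 2*acc + 2*v < -2)) and ((not (2*acc <= v + 1)) -> 2*acc + 2*v < -2))) and ((not (2*t <= v + 1)) -> 2*acc + 2*v < -2)
  WP_3: (2*t <= v + 1 -> ((2*acc <= v + 1 -> ((2*acc <= v + 1 -> ((not (2*acc <= v + 1)) and 2*acc + 2*v < -2)) and ((not (2*acc <= v + 1)) -> 2*acc + 2*v < -2))) and ((not (2*acc <= v + 1)) -> 2*acc + 2*v < -2))) and ((not (2*t <= v + 1)) -> 2*acc + 2*v < -2)
So before the loop: (2*t <= v + 1 -> ((2*acc <= v + 1 -> ((2*acc <= v + 1 -> ((not (2*acc <= v + 1)) and 2*acc + 2*v < -2)) and ((not (2*acc <= v + 1)) -> 2*acc + 2*v < -2))) and ((not (2*acc <= v + 1)) -> 2*acc + 2*v < -2))) and ((not (2*t <= v + 1)) -> 2*acc + 2*v < -2)
Before t := acc: (2*acc <= v + 1 -> ((2*acc <= v + 1 -> ((2*acc <= v + 1 -> ((not (2*acc <= v + 1)) and 2*acc + 2*v < -2)) and ((not (2*acc <= v + 1)) -> 2*acc + 2*v < -2))) and ((not (2*acc <= v + 1)) -> 2*acc + 2*v < -2))) and ((not (2*acc <= v + 1)) -> 2*acc + 2*v < -2)
Before skip: (2*acc <= v + 1 -> ((2*acc <= v + 1 -> ((2*acc <= v + 1 -> ((not (2*acc <= v + 1)) and 2*acc + 2*v < -2)) and ((not (2*acc <= v + 1)) -> 2*acc + 2*v < -2))) and ((not (2*acc <= v + 1)) -> 2*acc + 2*v < -2))) and ((not (2*acc <= v + 1)) -> 2*acc + 2*v < -2)
Before t := v: (2*acc <= v + 1 -> ((2*acc <= v + 1 -> ((2*acc <= v + 1 -> ((not (2*acc <= v + 1)) and 2*acc + 2*v < -2)) and ((not (2*acc <= v + 1)) -> 2*acc + 2*v < -2))) and ((not (2*acc <= v + 1)) -> 2*acc + 2*v < -2))) and ((not (2*acc <= v + 1)) -> 2*acc + 2*v < -2)
Before skip: (2*acc <= v + 1 -> ((2*acc <= v + 1 -> ((2*acc <= v + 1 -> ((not (2*acc <= v + 1)) and 2*acc + 2*v < -2)) and ((not (2*acc <= v + 1)) -> 2*acc + 2*v < -2))) and ((not (2*acc <= v + 1)) -> 2*acc + 2*v < -2))) and ((not (2*acc <= v + 1)) -> 2*acc + 2*v < -2)
The weakest precondition is (2*acc <= v + 1 -> ((2*acc <= v + 1 -> ((2*acc <= v + 1 -> ((not (2*acc <= v + 1)) and 2*acc + 2*v < -2)) and ((not (2*acc <= v + 1)) -> 2*acc + 2*v < -2))) and ((not (2*acc <= v + 1)) -> 2*acc + 2*v < -2))) and ((not (2*acc <= v + 1)) -> 2*acc + 2*v < -2).
Check whether (2*acc <= v + 1 -> ((2*acc <= v + 1 -> ((2*acc <= v + 1 -> ((not (2*acc <= v + 1)) and 2*acc + 2*v < -2)) and ((not (2*acc <= v + 1)) -> 2*acc + 2*v < -2))) and ((not (2*acc <= v + 1)) -> 2*acc + 2*v < -2))) and ((not (2*acc <= v + 1)) -> 2*acc + 2*v < 1) implies it.
Countermodel: at the initial state acc = 1, v = -2, the precondition holds but the weakest precondition fails.
Answer: invalid


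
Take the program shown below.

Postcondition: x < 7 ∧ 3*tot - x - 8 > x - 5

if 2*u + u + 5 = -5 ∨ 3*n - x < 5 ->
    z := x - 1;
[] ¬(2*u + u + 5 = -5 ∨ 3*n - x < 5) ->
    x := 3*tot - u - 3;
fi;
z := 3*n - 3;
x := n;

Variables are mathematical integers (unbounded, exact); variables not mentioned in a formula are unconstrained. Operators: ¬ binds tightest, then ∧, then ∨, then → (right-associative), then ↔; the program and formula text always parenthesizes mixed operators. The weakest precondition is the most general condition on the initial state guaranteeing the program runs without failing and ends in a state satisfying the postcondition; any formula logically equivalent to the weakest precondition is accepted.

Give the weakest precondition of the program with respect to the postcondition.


Working backward. After the program, the postcondition x < 7 ∧ 3*tot - x - 8 > x - 5 must hold; in canonical form it is x < 7 ∧ 3*tot > 2*x + 3.
Before x := n: n < 7 ∧ 3*tot > 2*n + 3
Before z := 3*n - 3: n < 7 ∧ 3*tot > 2*n + 3
Then branch requires n < 7 ∧ 3*tot > 2*n + 3; else branch requires n < 7 ∧ 3*tot > 2*n + 3.
Before the if: ((3*u = -10 ∨ 3*n < x + 5) → (n < 7 ∧ 3*tot > 2*n + 3)) ∧ ((¬(3*u = -10 ∨ 3*n < x + 5)) → (n < 7 ∧ 3*tot > 2*n + 3))
Answer: WP = ((3*u = -10 ∨ 3*n < x + 5) → (n < 7 ∧ 3*tot > 2*n + 3)) ∧ ((¬(3*u = -10 ∨ 3*n < x + 5)) → (n < 7 ∧ 3*tot > 2*n + 3))


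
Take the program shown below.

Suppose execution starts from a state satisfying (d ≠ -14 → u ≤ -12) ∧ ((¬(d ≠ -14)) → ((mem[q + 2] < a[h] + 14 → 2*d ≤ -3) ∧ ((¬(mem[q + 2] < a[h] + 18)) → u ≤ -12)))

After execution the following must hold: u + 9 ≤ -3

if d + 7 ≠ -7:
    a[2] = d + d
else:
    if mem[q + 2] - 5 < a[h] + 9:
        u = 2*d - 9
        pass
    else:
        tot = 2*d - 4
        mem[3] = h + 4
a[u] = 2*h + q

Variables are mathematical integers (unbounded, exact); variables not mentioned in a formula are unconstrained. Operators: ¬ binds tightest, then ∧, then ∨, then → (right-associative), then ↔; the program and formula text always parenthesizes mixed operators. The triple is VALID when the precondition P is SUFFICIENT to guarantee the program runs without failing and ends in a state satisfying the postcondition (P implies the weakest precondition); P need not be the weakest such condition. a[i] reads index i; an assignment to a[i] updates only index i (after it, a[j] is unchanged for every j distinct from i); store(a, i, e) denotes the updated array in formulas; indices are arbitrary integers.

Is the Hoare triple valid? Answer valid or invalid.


Working backward. After the program, the postcondition u + 9 ≤ -3 must hold; in canonical form it is u ≤ -12.
Before a[u] := 2*h + q: u ≤ -12
Then branch requires u ≤ -12; else branch requires (mem[q + 2] < a[h] + 14 → 2*d ≤ -3) ∧ ((¬(mem[q + 2] < a[h] + 14)) → u ≤ -12).
Before the if: (d ≠ -14 → u ≤ -12) ∧ ((¬(d ≠ -14)) → ((mem[q + 2] < a[h] + 14 → 2*d ≤ -3) ∧ ((¬(mem[q + 2] < a[h] + 14)) → u ≤ -12)))
The weakest precondition is (d ≠ -14 → u ≤ -12) ∧ ((¬(d ≠ -14)) → ((mem[q + 2] < a[h] + 14 → 2*d ≤ -3) ∧ ((¬(mem[q + 2] < a[h] + 14)) → u ≤ -12))).
Check whether (d ≠ -14 → u ≤ -12) ∧ ((¬(d ≠ -14)) → ((mem[q + 2] < a[h] + 14 → 2*d ≤ -3) ∧ ((¬(mem[q + 2] < a[h] + 18)) → u ≤ -12))) implies it.
Countermodel: at the initial state a = {[0] = 0, elsewhere 0}, d = -14, h = 0, mem = {[0] = 14, elsewhere 14}, q = -2, u = -11, the precondition holds but the weakest precondition fails.
Answer: invalid


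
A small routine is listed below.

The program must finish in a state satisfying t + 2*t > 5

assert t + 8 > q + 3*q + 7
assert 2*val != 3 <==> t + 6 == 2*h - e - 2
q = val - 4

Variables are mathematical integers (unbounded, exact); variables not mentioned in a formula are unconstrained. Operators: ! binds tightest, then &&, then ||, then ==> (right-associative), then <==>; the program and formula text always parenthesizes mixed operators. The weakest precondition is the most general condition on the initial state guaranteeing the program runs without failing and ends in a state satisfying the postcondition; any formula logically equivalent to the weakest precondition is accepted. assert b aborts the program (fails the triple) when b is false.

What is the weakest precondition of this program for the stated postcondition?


Working backward. After the program, the postcondition t + 2*t > 5 must hold; in canonical form it is 3*t > 5.
Before q := val - 4: 3*t > 5
Before assert 2*val != 3 <==> t + 6 == 2*h - e - 2: (2*val != 3 <==> e + t == 2*h - 8) && 3*t > 5
Before assert t + 8 > q + 3*q + 7: t > 4*q - 1 && (2*val != 3 <==> e + t == 2*h - 8) && 3*t > 5
Answer: WP = t > 4*q - 1 && (2*val != 3 <==> e + t == 2*h - 8) && 3*t > 5


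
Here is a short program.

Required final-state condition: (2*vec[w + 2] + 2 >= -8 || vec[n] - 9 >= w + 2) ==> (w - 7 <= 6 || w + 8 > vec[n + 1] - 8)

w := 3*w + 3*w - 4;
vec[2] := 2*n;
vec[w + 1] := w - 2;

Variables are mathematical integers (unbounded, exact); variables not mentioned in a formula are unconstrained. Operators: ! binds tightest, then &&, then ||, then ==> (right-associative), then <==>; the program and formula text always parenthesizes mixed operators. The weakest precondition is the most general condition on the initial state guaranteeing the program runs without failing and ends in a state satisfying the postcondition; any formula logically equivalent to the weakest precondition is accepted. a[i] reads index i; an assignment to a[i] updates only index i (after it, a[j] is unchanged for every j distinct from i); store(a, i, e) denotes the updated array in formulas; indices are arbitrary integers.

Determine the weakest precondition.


Working backward. After the program, the postcondition (2*vec[w + 2] + 2 >= -8 || vec[n] - 9 >= w + 2) ==> (w - 7 <= 6 || w + 8 > vec[n + 1] - 8) must hold; in canonical form it is (2*vec[w + 2] >= -10 || vec[n] >= w + 11) ==> (w <= 13 || w > vec[n + 1] - 16).
Before vec[w + 1] := w - 2: (2*store(vec, w + 1, w - 2)[w + 2] >= -10 || store(vec, w + 1, w - 2)[n] >= w + 11) ==> (w <= 13 || w > store(vec, w + 1, w - 2)[n + 1] - 16)
Before vec[2] := 2*n: (2*store(store(vec, 2, 2*n), w + 1, w - 2)[w + 2] >= -10 || store(store(vec, 2, 2*n), w + 1, w - 2)[n] >= w + 11) ==> (w <= 13 || w > store(store(vec, 2, 2*n), w + 1, w - 2)[n + 1] - 16)
Before w := 3*w + 3*w - 4: (2*store(store(vec, 2, 2*n), 6*w - 3, 6*w - 6)[6*w - 2] >= -10 || store(store(vec, 2, 2*n), 6*w - 3, 6*w - 6)[n] >= 6*w + 7) ==> (6*w <= 17 || 6*w > store(store(vec, 2, 2*n), 6*w - 3, 6*w - 6)[n + 1] - 12)
Answer: WP = (2*store(store(vec, 2, 2*n), 6*w - 3, 6*w - 6)[6*w - 2] >= -10 || store(store(vec, 2, 2*n), 6*w - 3, 6*w - 6)[n] >= 6*w + 7) ==> (6*w <= 17 || 6*w > store(store(vec, 2, 2*n), 6*w - 3, 6*w - 6)[n + 1] - 12)


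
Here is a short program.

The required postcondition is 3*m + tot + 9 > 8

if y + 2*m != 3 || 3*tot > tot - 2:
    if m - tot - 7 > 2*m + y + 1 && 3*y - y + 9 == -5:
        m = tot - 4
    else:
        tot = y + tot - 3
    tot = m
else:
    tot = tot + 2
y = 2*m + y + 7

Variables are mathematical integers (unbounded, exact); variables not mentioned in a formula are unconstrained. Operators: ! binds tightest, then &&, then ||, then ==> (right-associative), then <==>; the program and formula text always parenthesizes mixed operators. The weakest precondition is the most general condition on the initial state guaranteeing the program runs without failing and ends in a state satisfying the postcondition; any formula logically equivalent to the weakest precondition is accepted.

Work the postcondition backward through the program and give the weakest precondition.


Working backward. After the program, the postcondition 3*m + tot + 9 > 8 must hold; in canonical form it is 3*m + tot > -1.
Before y := 2*m + y + 7: 3*m + tot > -1
Then branch requires ((m + tot + y < -8 && 2*y == -14) ==> 4*tot > 15) && ((!(m + tot + y < -8 && 2*y == -14)) ==> 4*m > -1); else branch requires 3*m + tot > -3.
Before the if: ((2*m + y != 3 || 2*tot > -2) ==> (((m + tot + y < -8 && 2*y == -14) ==> 4*tot > 15) && ((!(m + tot + y < -8 && 2*y == -14)) ==> 4*m > -1))) && ((!(2*m + y != 3 || 2*tot > -2)) ==> 3*m + tot > -3)
Answer: WP = ((2*m + y != 3 || 2*tot > -2) ==> (((m + tot + y < -8 && 2*y == -14) ==> 4*tot > 15) && ((!(m + tot + y < -8 && 2*y == -14)) ==> 4*m > -1))) && ((!(2*m + y != 3 || 2*tot > -2)) ==> 3*m + tot > -3)


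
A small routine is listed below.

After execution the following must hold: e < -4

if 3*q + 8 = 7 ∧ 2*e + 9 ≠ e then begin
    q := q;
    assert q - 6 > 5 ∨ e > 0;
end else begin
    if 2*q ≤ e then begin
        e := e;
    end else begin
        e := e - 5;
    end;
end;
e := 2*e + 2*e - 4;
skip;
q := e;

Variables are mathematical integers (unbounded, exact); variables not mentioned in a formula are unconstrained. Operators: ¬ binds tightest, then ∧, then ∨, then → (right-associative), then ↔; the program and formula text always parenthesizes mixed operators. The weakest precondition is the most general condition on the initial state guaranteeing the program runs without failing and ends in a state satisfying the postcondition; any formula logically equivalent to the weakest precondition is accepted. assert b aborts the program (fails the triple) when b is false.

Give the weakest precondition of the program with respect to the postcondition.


Working backward. After the program, e < -4 must hold.
Before q := e: e < -4
Before skip: e < -4
Before e := 2*e + 2*e - 4: 4*e < 0
Then branch requires (q > 11 ∨ e > 0) ∧ 4*e < 0; else branch requires (2*q ≤ e → 4*e < 0) ∧ ((¬(2*q ≤ e)) → 4*e < 20).
Before the if: ((3*q = -1 ∧ e ≠ -9) → ((q > 11 ∨ e > 0) ∧ 4*e < 0)) ∧ ((¬(3*q = -1 ∧ e ≠ -9)) → ((2*q ≤ e → 4*e < 0) ∧ ((¬(2*q ≤ e)) → 4*e < 20)))
Answer: WP = ((3*q = -1 ∧ e ≠ -9) → ((q > 11 ∨ e > 0) ∧ 4*e < 0)) ∧ ((¬(3*q = -1 ∧ e ≠ -9)) → ((2*q ≤ e → 4*e < 0) ∧ ((¬(2*q ≤ e)) → 4*e < 20)))


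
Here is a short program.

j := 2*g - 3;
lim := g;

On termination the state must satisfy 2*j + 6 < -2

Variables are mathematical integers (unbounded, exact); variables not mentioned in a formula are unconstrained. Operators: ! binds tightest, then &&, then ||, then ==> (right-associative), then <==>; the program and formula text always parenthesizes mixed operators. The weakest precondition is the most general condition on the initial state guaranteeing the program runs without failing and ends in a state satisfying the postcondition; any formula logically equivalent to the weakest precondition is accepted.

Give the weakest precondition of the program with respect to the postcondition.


Working backward. After the program, the postcondition 2*j + 6 < -2 must hold; in canonical form it is 2*j < -8.
Before lim := g: 2*j < -8
Before j := 2*g - 3: 4*g < -2
Answer: WP = 4*g < -2


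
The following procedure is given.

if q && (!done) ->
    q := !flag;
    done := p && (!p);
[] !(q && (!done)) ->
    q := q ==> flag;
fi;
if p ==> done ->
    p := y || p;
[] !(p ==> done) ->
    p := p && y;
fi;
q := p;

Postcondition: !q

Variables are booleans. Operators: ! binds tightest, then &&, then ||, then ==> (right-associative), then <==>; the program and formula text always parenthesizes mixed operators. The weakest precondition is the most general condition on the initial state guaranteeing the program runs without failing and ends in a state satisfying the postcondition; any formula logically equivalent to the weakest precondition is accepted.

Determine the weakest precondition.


Working backward. After the program, !q must hold.
Before q := p: !p
Then branch requires !(y || p); else branch requires !(p && y).
Before the if: ((p ==> done) ==> (!(y || p))) && ((!(p ==> done)) ==> (!(p && y)))
Then branch requires ((!p) ==> (!(y || p))) && (p ==> (!(p && y))); else branch requires ((p ==> done) ==> (!(y || p))) && ((!(p ==> done)) ==> (!(p && y))).
Before the if: ((q && (!done)) ==> (((!p) ==> (!(y || p))) && (p ==> (!(p && y))))) && ((!(q && (!done))) ==> (((p ==> done) ==> (!(y || p))) && ((!(p ==> done)) ==> (!(p && y)))))
Answer: WP = ((q && (!done)) ==> (((!p) ==> (!(y || p))) && (p ==> (!(p && y))))) && ((!(q && (!done))) ==> (((p ==> done) ==> (!(y || p))) && ((!(p ==> done)) ==> (!(p && y)))))


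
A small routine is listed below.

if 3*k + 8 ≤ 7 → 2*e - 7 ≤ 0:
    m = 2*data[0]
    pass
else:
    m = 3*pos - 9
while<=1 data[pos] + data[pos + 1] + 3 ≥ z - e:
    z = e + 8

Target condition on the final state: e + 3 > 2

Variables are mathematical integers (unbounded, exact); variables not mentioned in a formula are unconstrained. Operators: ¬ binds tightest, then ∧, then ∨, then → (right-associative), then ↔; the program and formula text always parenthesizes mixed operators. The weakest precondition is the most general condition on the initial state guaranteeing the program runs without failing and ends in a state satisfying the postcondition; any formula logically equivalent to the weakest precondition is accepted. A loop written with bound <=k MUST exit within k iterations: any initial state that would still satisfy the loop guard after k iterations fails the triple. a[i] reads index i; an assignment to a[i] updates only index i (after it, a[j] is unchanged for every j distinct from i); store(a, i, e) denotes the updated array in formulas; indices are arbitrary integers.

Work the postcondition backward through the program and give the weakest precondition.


Working backward. After the program, the postcondition e + 3 > 2 must hold; in canonical form it is e > -1.
Before the loop (bound <=1), unroll the exhaustion recursion (WP_0 = exit-now case; WP_j = one more guarded iteration, up to j = 1):
  WP_0: (¬(data[pos + 1] + data[pos] + e ≥ z - 3)) ∧ e > -1
  WP_1: (data[pos + 1] + data[pos] + e ≥ z - 3 → ((¬(data[pos + 1] + data[pos] ≥ 5)) ∧ e > -1)) ∧ ((¬(data[pos + 1] + data[pos] + e ≥ z - 3)) → e > -1)
So before the loop: (data[pos + 1] + data[pos] + e ≥ z - 3 → ((¬(data[pos + 1] + data[pos] ≥ 5)) ∧ e > -1)) ∧ ((¬(data[pos + 1] + data[pos] + e ≥ z - 3)) → e > -1)
Then branch requires (data[pos + 1] + data[pos] + e ≥ z - 3 → ((¬(data[pos + 1] + data[pos] ≥ 5)) ∧ e > -1)) ∧ ((¬(data[pos + 1] + data[pos] + e ≥ z - 3)) → e > -1); else branch requires (data[pos + 1] + data[pos] + e ≥ z - 3 → ((¬(data[pos + 1] + data[pos] ≥ 5)) ∧ e > -1)) ∧ ((¬(data[pos + 1] + data[pos] + e ≥ z - 3)) → e > -1).
Before the if: ((3*k ≤ -1 → 2*e ≤ 7) → ((data[pos + 1] + data[pos] + e ≥ z - 3 → ((¬(data[pos + 1] + data[pos] ≥ 5)) ∧ e > -1)) ∧ ((¬(data[pos + 1] + data[pos] + e ≥ z - 3)) → e > -1))) ∧ ((¬(3*k ≤ -1 → 2*e ≤ 7)) → ((data[pos + 1] + data[pos] + e ≥ z - 3 → ((¬(data[pos + 1] + data[pos] ≥ 5)) ∧ e > -1)) ∧ ((¬(data[pos + 1] + data[pos] + e ≥ z - 3)) → e > -1)))
Answer: WP = ((3*k ≤ -1 → 2*e ≤ 7) → ((data[pos + 1] + data[pos] + e ≥ z - 3 → ((¬(data[pos + 1] + data[pos] ≥ 5)) ∧ e > -1)) ∧ ((¬(data[pos + 1] + data[pos] + e ≥ z - 3)) → e > -1))) ∧ ((¬(3*k ≤ -1 → 2*e ≤ 7)) → ((data[pos + 1] + data[pos] + e ≥ z - 3 → ((¬(data[pos + 1] + data[pos] ≥ 5)) ∧ e > -1)) ∧ ((¬(data[pos + 1] + data[pos] + e ≥ z - 3)) → e > -1)))
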